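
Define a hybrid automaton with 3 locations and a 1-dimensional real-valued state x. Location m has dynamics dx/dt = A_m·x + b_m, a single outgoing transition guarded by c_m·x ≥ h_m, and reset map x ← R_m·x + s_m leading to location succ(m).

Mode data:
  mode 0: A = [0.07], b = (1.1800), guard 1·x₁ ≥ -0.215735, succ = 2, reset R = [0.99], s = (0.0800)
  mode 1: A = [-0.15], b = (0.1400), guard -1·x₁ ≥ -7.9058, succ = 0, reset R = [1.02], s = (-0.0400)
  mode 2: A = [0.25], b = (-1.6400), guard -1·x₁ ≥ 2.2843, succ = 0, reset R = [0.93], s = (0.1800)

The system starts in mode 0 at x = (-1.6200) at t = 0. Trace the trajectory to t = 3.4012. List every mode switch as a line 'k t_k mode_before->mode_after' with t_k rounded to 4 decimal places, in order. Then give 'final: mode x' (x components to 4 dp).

1 1.2594 0->2
2 2.3739 2->0
final: 0 -0.8325

Mode 0: guard c·x = -0.2157 hit at Δt = 1.2594 (t = 1.2594), x⁻ = (-0.2157) → reset → x⁺ = (-0.1336), jump to mode 2
Mode 2: guard c·x = 2.2843 hit at Δt = 1.1145 (t = 2.3739), x⁻ = (-2.2843) → reset → x⁺ = (-1.9444), jump to mode 0
Mode 0: flow for 1.0273 to horizon, guard not reached → x = (-0.8325)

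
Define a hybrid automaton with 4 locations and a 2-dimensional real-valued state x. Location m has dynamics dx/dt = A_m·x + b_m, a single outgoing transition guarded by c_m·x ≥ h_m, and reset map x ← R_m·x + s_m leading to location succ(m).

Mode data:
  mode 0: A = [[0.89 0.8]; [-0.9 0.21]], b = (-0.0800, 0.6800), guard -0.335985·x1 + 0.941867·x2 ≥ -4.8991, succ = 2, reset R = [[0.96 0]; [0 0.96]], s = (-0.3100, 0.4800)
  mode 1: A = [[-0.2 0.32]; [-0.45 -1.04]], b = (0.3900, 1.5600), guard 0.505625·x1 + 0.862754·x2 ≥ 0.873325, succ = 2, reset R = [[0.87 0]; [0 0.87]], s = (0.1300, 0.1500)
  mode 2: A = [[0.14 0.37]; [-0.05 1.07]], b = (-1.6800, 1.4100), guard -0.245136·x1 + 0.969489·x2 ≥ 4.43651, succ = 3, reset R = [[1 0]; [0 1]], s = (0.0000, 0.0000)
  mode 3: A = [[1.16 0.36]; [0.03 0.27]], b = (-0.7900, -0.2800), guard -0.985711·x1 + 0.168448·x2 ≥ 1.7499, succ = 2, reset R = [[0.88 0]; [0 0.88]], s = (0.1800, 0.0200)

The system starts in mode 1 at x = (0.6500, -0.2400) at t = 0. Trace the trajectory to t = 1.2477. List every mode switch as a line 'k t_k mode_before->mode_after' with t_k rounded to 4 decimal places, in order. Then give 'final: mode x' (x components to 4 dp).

1 0.7213 1->2
final: 2 0.2806 2.0104

Mode 1: guard c·x = 0.8733 hit at Δt = 0.7213 (t = 0.7213), x⁻ = (0.8662, 0.5046) → reset → x⁺ = (0.8836, 0.5890), jump to mode 2
Mode 2: flow for 0.5264 to horizon, guard not reached → x = (0.2806, 2.0104)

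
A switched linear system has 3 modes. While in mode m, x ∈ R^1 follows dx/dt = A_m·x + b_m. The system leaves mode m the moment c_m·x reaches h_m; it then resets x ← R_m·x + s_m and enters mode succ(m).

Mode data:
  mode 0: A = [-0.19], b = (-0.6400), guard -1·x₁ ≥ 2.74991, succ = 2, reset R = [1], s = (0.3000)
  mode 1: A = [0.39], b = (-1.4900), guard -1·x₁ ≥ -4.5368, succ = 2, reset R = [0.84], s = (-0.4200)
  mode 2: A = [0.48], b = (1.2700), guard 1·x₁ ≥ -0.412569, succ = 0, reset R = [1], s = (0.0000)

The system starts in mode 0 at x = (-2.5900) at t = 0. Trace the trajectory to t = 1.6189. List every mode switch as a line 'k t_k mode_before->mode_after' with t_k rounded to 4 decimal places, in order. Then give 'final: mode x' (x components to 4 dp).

Mode 0: guard c·x = 2.7499 hit at Δt = 1.2103 (t = 1.2103), x⁻ = (-2.7499) → reset → x⁺ = (-2.4499), jump to mode 2
Mode 2: flow for 0.4086 to horizon, guard not reached → x = (-2.4075)

1 1.2103 0->2
final: 2 -2.4075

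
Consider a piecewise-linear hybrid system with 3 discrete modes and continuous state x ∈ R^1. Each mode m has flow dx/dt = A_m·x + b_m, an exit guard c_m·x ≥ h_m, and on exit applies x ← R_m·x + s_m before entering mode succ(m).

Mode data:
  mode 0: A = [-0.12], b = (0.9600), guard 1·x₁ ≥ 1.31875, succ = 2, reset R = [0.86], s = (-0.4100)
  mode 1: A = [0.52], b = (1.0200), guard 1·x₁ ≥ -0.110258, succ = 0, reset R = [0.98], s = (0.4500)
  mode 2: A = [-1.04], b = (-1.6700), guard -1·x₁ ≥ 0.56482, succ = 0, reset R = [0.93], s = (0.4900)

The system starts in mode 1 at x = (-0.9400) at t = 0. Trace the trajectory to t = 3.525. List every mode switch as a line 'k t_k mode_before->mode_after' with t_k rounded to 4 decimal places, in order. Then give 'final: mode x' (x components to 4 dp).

Mode 1: guard c·x = -0.1103 hit at Δt = 1.1434 (t = 1.1434), x⁻ = (-0.1103) → reset → x⁺ = (0.3419), jump to mode 0
Mode 0: guard c·x = 1.3188 hit at Δt = 1.1371 (t = 2.2805), x⁻ = (1.3187) → reset → x⁺ = (0.7241), jump to mode 2
Mode 2: guard c·x = 0.5648 hit at Δt = 0.7747 (t = 3.0552), x⁻ = (-0.5648) → reset → x⁺ = (-0.0353), jump to mode 0
Mode 0: flow for 0.4698 to horizon, guard not reached → x = (0.4052)

1 1.1434 1->0
2 2.2805 0->2
3 3.0552 2->0
final: 0 0.4052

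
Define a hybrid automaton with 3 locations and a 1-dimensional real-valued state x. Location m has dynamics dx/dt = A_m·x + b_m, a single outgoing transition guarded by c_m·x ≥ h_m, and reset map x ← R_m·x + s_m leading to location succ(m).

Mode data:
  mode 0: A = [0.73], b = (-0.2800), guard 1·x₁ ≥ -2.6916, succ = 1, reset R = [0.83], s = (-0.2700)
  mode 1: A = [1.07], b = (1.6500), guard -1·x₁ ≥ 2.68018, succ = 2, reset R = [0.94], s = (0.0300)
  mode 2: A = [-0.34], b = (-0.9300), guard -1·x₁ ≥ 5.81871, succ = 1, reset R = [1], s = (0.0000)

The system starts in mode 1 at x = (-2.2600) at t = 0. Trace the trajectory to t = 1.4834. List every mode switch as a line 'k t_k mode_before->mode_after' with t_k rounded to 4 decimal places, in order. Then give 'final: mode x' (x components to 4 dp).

Mode 1: guard c·x = 2.6802 hit at Δt = 0.4306 (t = 0.4306), x⁻ = (-2.6802) → reset → x⁺ = (-2.4894), jump to mode 2
Mode 2: flow for 1.0528 to horizon, guard not reached → x = (-2.5634)

1 0.4306 1->2
final: 2 -2.5634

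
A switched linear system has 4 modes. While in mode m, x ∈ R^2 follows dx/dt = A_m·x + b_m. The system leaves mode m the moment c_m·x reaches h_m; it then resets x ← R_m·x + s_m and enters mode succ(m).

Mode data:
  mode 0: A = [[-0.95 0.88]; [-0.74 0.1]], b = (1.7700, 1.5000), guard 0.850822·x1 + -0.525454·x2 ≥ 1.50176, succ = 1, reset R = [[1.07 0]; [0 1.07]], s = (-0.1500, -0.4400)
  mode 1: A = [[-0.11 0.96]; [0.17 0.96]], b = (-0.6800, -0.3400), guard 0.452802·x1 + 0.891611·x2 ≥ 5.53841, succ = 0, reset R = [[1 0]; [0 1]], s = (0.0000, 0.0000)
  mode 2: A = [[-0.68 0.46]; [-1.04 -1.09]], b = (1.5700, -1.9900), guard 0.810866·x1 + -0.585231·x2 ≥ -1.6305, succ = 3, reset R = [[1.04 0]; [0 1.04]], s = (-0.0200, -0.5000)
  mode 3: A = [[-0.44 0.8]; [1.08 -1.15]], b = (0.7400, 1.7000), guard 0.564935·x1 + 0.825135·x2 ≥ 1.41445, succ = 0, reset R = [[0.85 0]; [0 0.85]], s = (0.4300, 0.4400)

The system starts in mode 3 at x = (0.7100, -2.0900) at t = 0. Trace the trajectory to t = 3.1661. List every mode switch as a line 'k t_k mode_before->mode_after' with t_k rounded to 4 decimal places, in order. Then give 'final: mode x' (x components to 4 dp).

Mode 3: guard c·x = 1.4144 hit at Δt = 1.1616 (t = 1.1616), x⁻ = (1.0136, 1.0202) → reset → x⁺ = (1.2916, 1.3072), jump to mode 0
Mode 0: guard c·x = 1.5018 hit at Δt = 1.2614 (t = 2.4230), x⁻ = (2.6478, 1.4294) → reset → x⁺ = (2.6832, 1.0894), jump to mode 1
Mode 1: flow for 0.7431 to horizon, guard not reached → x = (3.1240, 2.3720)

1 1.1616 3->0
2 2.4230 0->1
final: 1 3.1240 2.3720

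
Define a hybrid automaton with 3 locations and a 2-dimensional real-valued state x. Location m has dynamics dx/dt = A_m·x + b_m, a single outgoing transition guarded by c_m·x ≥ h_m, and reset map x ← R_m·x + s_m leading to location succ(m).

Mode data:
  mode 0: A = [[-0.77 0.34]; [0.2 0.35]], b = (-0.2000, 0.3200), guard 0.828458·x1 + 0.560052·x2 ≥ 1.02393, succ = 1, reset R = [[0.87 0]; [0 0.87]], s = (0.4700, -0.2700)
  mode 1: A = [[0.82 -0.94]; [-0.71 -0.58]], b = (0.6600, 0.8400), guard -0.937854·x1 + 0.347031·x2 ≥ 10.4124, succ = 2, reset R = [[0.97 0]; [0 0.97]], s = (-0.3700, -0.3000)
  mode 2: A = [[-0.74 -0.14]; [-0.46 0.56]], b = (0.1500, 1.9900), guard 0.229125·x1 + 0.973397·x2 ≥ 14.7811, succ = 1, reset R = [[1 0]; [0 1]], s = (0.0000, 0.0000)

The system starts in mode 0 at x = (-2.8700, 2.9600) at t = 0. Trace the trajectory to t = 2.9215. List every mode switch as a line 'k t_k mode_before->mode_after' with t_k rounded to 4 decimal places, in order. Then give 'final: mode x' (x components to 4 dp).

Mode 0: guard c·x = 1.0239 hit at Δt = 0.6621 (t = 0.6621), x⁻ = (-1.2433, 3.6675) → reset → x⁺ = (-0.6117, 2.9207), jump to mode 1
Mode 1: guard c·x = 10.4124 hit at Δt = 1.4901 (t = 2.1522), x⁻ = (-9.1813, 5.1918) → reset → x⁺ = (-9.2758, 4.7361), jump to mode 2
Mode 2: flow for 0.7693 to horizon, guard not reached → x = (-5.8848, 12.5054)

1 0.6621 0->1
2 2.1522 1->2
final: 2 -5.8848 12.5054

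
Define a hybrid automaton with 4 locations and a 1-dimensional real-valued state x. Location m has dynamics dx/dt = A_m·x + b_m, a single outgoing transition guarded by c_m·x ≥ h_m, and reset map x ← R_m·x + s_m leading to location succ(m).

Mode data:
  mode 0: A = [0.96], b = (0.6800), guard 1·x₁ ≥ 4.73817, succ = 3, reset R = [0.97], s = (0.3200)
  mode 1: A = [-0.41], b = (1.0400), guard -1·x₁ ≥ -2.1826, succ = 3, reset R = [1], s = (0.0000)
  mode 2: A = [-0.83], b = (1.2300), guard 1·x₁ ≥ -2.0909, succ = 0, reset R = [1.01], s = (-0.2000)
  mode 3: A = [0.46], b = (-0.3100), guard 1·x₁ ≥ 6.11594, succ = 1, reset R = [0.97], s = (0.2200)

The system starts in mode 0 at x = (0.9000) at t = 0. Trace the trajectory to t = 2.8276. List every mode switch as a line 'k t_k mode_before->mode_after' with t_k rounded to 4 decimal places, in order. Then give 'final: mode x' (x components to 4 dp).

1 1.2706 0->3
2 1.8121 3->1
final: 1 4.9211

Mode 0: guard c·x = 4.7382 hit at Δt = 1.2706 (t = 1.2706), x⁻ = (4.7382) → reset → x⁺ = (4.9160), jump to mode 3
Mode 3: guard c·x = 6.1159 hit at Δt = 0.5415 (t = 1.8121), x⁻ = (6.1159) → reset → x⁺ = (6.1525), jump to mode 1
Mode 1: flow for 1.0155 to horizon, guard not reached → x = (4.9211)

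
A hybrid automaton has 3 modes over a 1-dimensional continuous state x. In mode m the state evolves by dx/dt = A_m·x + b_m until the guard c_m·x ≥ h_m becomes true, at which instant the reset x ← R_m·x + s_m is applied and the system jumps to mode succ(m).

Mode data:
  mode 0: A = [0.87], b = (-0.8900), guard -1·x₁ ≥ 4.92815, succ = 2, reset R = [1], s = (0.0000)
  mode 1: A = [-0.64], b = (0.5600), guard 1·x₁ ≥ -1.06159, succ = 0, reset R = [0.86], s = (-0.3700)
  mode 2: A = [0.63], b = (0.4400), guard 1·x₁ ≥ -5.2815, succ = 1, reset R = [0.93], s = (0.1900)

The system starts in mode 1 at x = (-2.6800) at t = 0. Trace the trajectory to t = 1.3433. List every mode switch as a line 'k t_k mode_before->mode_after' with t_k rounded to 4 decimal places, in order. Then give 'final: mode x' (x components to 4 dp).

Mode 1: guard c·x = -1.0616 hit at Δt = 0.9491 (t = 0.9491), x⁻ = (-1.0616) → reset → x⁺ = (-1.2830), jump to mode 0
Mode 0: flow for 0.3942 to horizon, guard not reached → x = (-2.2263)

1 0.9491 1->0
final: 0 -2.2263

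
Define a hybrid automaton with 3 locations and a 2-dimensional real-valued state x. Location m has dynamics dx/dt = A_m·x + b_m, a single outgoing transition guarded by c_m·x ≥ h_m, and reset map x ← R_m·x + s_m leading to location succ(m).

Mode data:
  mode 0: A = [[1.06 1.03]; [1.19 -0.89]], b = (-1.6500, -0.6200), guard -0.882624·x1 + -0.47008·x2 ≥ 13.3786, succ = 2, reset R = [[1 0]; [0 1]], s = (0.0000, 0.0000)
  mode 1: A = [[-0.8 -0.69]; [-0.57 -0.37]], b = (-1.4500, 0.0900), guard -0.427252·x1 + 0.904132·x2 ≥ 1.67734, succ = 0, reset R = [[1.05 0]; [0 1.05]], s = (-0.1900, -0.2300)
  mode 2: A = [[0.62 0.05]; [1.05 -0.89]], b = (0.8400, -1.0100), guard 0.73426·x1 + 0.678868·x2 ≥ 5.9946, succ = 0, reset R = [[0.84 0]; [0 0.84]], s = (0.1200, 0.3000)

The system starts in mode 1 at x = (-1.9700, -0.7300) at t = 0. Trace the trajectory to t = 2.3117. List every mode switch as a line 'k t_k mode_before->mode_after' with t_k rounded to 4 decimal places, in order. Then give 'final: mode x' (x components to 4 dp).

Mode 1: guard c·x = 1.6773 hit at Δt = 1.4643 (t = 1.4643), x⁻ = (-2.0378, 0.8922) → reset → x⁺ = (-2.3297, 0.7068), jump to mode 0
Mode 0: flow for 0.8474 to horizon, guard not reached → x = (-9.3593, -3.8893)

1 1.4643 1->0
final: 0 -9.3593 -3.8893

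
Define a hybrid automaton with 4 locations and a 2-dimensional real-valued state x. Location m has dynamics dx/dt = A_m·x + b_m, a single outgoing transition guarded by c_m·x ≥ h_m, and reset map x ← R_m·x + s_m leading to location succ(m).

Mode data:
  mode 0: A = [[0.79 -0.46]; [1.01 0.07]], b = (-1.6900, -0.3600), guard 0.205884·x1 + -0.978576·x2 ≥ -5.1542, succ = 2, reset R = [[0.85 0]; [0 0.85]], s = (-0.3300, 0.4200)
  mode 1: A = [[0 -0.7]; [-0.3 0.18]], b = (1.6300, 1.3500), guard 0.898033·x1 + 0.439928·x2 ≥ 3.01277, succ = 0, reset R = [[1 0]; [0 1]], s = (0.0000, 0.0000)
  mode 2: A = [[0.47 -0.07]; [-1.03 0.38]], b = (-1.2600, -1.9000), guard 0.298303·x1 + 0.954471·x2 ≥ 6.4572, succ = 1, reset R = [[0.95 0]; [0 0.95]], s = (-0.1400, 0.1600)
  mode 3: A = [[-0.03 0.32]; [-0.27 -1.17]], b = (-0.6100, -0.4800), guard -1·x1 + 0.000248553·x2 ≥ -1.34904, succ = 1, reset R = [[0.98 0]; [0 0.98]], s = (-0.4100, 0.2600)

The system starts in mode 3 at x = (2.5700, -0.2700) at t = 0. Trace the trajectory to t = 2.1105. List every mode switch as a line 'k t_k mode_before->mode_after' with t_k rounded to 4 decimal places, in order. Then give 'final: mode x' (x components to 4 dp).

1 1.4215 3->1
final: 1 2.0998 0.1500

Mode 3: guard c·x = -1.3490 hit at Δt = 1.4215 (t = 1.4215), x⁻ = (1.3489, -0.7217) → reset → x⁺ = (0.9119, -0.4473), jump to mode 1
Mode 1: flow for 0.6890 to horizon, guard not reached → x = (2.0998, 0.1500)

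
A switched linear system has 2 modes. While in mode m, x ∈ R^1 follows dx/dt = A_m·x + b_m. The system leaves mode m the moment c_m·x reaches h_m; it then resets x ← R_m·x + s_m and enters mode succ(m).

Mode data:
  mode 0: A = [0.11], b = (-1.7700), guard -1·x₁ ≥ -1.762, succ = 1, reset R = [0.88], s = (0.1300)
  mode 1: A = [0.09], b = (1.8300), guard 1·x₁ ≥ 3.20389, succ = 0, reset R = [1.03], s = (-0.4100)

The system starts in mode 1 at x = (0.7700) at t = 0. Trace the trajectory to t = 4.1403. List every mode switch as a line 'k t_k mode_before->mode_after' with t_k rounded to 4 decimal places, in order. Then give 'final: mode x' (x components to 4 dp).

Mode 1: guard c·x = 3.2039 hit at Δt = 1.2128 (t = 1.2128), x⁻ = (3.2039) → reset → x⁺ = (2.8900), jump to mode 0
Mode 0: guard c·x = -1.7620 hit at Δt = 0.7454 (t = 1.9582), x⁻ = (1.7620) → reset → x⁺ = (1.6806), jump to mode 1
Mode 1: guard c·x = 3.2039 hit at Δt = 0.7434 (t = 2.7016), x⁻ = (3.2039) → reset → x⁺ = (2.8900), jump to mode 0
Mode 0: guard c·x = -1.7620 hit at Δt = 0.7454 (t = 3.4470), x⁻ = (1.7620) → reset → x⁺ = (1.6806), jump to mode 1
Mode 1: flow for 0.6933 to horizon, guard not reached → x = (3.0978)

1 1.2128 1->0
2 1.9582 0->1
3 2.7016 1->0
4 3.4470 0->1
final: 1 3.0978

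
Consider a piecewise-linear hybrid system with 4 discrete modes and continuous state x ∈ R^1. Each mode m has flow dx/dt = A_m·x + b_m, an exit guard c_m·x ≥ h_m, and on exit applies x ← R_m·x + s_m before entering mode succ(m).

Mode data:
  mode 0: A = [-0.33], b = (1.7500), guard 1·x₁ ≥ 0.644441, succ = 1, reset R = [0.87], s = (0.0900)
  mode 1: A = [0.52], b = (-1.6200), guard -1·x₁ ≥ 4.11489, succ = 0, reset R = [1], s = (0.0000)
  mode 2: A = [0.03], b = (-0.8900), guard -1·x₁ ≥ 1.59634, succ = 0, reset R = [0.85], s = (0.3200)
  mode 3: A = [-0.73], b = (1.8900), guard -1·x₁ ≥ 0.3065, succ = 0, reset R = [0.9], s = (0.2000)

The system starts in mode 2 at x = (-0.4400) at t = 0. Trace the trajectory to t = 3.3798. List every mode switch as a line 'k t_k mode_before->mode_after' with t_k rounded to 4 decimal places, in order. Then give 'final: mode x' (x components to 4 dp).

1 1.2563 2->0
2 2.1901 0->1
final: 1 -1.4602

Mode 2: guard c·x = 1.5963 hit at Δt = 1.2563 (t = 1.2563), x⁻ = (-1.5963) → reset → x⁺ = (-1.0369), jump to mode 0
Mode 0: guard c·x = 0.6444 hit at Δt = 0.9338 (t = 2.1901), x⁻ = (0.6444) → reset → x⁺ = (0.6507), jump to mode 1
Mode 1: flow for 1.1897 to horizon, guard not reached → x = (-1.4602)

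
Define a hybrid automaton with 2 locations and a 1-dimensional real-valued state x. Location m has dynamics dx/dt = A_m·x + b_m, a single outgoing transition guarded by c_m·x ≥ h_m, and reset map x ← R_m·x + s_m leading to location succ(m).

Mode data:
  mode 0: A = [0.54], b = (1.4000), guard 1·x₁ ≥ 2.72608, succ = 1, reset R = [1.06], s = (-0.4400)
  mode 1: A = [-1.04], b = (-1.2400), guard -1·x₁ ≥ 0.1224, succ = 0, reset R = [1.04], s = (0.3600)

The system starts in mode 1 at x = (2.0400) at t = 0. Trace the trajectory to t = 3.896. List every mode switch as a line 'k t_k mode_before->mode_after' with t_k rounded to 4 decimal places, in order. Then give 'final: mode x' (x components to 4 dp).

1 1.0631 1->0
2 2.2346 0->1
3 3.4124 1->0
final: 0 1.0757

Mode 1: guard c·x = 0.1224 hit at Δt = 1.0631 (t = 1.0631), x⁻ = (-0.1224) → reset → x⁺ = (0.2327), jump to mode 0
Mode 0: guard c·x = 2.7261 hit at Δt = 1.1715 (t = 2.2346), x⁻ = (2.7261) → reset → x⁺ = (2.4496), jump to mode 1
Mode 1: guard c·x = 0.1224 hit at Δt = 1.1778 (t = 3.4124), x⁻ = (-0.1224) → reset → x⁺ = (0.2327), jump to mode 0
Mode 0: flow for 0.4836 to horizon, guard not reached → x = (1.0757)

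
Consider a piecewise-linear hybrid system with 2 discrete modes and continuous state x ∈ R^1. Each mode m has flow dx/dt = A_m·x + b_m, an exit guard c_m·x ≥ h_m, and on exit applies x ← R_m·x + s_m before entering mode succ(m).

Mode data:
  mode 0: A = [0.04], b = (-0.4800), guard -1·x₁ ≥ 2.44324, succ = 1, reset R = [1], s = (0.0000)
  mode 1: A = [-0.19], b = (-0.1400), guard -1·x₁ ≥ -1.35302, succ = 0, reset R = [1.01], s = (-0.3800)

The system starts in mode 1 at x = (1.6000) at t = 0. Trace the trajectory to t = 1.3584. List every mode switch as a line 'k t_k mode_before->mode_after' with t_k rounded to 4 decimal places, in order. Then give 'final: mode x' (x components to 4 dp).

Mode 1: guard c·x = -1.3530 hit at Δt = 0.5879 (t = 0.5879), x⁻ = (1.3530) → reset → x⁺ = (0.9866), jump to mode 0
Mode 0: flow for 0.7705 to horizon, guard not reached → x = (0.6418)

1 0.5879 1->0
final: 0 0.6418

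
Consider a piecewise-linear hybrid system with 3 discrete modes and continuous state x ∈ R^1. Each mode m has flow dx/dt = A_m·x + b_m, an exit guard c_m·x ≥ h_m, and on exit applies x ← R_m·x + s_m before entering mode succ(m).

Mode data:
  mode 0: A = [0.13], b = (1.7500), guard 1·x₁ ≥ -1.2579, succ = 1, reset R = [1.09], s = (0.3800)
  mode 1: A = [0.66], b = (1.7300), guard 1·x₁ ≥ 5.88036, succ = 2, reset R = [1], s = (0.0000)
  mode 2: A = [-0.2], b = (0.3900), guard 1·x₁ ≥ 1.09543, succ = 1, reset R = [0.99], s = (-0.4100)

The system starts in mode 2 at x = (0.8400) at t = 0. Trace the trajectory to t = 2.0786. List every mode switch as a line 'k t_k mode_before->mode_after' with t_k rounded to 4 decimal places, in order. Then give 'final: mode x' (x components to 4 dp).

Mode 2: guard c·x = 1.0954 hit at Δt = 1.3076 (t = 1.3076), x⁻ = (1.0954) → reset → x⁺ = (0.6745), jump to mode 1
Mode 1: flow for 0.7710 to horizon, guard not reached → x = (2.8609)

1 1.3076 2->1
final: 1 2.8609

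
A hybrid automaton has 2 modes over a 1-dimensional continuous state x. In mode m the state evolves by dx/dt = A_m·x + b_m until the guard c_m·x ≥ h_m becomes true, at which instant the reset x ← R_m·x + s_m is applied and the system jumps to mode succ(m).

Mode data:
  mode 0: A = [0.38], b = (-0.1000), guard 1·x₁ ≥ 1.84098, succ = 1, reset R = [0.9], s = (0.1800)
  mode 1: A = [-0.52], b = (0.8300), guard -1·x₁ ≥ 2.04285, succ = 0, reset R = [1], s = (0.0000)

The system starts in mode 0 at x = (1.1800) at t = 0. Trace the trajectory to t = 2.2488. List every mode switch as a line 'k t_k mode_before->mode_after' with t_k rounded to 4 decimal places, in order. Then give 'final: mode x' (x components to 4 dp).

1 1.4286 0->1
final: 1 1.7533

Mode 0: guard c·x = 1.8410 hit at Δt = 1.4286 (t = 1.4286), x⁻ = (1.8410) → reset → x⁺ = (1.8369), jump to mode 1
Mode 1: flow for 0.8202 to horizon, guard not reached → x = (1.7533)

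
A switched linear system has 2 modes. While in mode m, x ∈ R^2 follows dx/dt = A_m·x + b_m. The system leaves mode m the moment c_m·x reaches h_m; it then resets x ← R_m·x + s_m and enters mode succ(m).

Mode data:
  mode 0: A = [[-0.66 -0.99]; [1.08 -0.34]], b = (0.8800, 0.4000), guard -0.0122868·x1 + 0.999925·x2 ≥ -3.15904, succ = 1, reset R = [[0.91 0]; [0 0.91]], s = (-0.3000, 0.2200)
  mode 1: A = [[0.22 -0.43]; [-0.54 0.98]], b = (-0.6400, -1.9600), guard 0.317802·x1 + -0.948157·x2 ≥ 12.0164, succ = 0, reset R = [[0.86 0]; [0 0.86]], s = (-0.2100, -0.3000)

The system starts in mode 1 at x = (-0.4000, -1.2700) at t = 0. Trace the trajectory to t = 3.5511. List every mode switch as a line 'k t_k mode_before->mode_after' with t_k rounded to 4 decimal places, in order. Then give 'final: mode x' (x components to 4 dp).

1 1.4847 1->0
2 2.4432 0->1
3 3.1285 1->0
final: 0 7.5006 -4.6723

Mode 1: guard c·x = 12.0164 hit at Δt = 1.4847 (t = 1.4847), x⁻ = (2.0668, -11.9807) → reset → x⁺ = (1.5674, -10.6034), jump to mode 0
Mode 0: guard c·x = -3.1590 hit at Δt = 0.9585 (t = 2.4432), x⁻ = (6.1095, -3.0842) → reset → x⁺ = (5.2596, -2.5866), jump to mode 1
Mode 1: guard c·x = 12.0164 hit at Δt = 0.6853 (t = 3.1285), x⁻ = (7.4851, -10.1646) → reset → x⁺ = (6.2272, -9.0415), jump to mode 0
Mode 0: flow for 0.4226 to horizon, guard not reached → x = (7.5006, -4.6723)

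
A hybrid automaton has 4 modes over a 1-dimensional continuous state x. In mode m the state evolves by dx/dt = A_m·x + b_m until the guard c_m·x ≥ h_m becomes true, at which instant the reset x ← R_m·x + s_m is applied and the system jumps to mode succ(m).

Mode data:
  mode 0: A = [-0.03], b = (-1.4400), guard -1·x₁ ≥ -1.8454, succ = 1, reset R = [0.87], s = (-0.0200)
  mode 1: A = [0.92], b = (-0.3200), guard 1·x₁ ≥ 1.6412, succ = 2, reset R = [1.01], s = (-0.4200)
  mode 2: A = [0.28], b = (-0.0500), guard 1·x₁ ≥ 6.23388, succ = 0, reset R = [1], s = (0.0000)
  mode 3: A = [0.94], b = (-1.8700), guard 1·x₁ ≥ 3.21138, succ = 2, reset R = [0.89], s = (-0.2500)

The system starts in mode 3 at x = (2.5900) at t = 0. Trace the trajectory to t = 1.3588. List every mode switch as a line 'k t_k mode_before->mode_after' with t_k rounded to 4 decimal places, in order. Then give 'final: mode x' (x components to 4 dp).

Mode 3: guard c·x = 3.2114 hit at Δt = 0.7556 (t = 0.7556), x⁻ = (3.2114) → reset → x⁺ = (2.6081), jump to mode 2
Mode 2: flow for 0.6032 to horizon, guard not reached → x = (3.0552)

1 0.7556 3->2
final: 2 3.0552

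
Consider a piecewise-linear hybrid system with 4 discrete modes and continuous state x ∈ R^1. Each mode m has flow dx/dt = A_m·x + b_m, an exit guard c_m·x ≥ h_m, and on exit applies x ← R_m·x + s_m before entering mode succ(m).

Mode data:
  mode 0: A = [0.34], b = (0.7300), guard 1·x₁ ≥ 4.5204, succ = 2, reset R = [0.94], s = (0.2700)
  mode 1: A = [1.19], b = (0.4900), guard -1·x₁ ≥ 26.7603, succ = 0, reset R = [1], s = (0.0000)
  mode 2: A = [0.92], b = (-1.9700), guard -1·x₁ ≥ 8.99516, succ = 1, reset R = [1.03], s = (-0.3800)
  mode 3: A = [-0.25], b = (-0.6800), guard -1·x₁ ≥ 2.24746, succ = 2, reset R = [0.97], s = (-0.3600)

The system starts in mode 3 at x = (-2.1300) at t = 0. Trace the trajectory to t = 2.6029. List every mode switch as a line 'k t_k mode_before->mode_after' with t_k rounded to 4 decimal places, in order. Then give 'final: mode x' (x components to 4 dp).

1 0.8880 3->2
2 1.8300 2->1
final: 1 -23.5749

Mode 3: guard c·x = 2.2475 hit at Δt = 0.8880 (t = 0.8880), x⁻ = (-2.2475) → reset → x⁺ = (-2.5400), jump to mode 2
Mode 2: guard c·x = 8.9952 hit at Δt = 0.9420 (t = 1.8300), x⁻ = (-8.9952) → reset → x⁺ = (-9.6450), jump to mode 1
Mode 1: flow for 0.7729 to horizon, guard not reached → x = (-23.5749)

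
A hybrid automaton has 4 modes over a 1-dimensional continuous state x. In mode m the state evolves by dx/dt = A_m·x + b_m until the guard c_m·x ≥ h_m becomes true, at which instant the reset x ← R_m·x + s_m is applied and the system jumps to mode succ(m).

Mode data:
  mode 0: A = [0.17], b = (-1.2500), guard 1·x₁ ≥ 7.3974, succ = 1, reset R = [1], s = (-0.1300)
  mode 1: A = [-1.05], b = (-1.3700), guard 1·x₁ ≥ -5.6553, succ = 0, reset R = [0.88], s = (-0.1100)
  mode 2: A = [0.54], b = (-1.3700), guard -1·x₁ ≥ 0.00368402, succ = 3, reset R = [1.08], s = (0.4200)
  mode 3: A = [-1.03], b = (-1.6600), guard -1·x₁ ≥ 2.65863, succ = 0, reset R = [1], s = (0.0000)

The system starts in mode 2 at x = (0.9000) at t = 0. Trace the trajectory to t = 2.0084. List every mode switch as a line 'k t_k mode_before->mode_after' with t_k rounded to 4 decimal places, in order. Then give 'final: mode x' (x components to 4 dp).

Mode 2: guard c·x = 0.0037 hit at Δt = 0.8140 (t = 0.8140), x⁻ = (-0.0037) → reset → x⁺ = (0.4160), jump to mode 3
Mode 3: flow for 1.1944 to horizon, guard not reached → x = (-1.0191)

1 0.8140 2->3
final: 3 -1.0191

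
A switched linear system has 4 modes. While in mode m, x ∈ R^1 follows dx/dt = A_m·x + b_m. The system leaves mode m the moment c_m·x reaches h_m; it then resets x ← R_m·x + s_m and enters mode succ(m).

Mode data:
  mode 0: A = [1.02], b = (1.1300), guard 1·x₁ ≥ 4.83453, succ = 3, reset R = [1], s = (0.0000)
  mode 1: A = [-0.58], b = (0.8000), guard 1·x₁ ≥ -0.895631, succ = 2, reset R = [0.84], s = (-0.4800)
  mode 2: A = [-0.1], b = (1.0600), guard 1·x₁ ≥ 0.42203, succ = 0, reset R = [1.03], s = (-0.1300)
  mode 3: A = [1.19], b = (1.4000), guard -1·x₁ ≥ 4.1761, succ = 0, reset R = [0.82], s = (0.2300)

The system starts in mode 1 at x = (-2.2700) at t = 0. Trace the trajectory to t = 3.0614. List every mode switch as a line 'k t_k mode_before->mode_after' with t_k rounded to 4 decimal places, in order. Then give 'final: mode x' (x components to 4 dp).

Mode 1: guard c·x = -0.8956 hit at Δt = 0.8148 (t = 0.8148), x⁻ = (-0.8956) → reset → x⁺ = (-1.2323), jump to mode 2
Mode 2: guard c·x = 0.4220 hit at Δt = 1.5061 (t = 2.3209), x⁻ = (0.4220) → reset → x⁺ = (0.3047), jump to mode 0
Mode 0: flow for 0.7405 to horizon, guard not reached → x = (1.8984)

1 0.8148 1->2
2 2.3209 2->0
final: 0 1.8984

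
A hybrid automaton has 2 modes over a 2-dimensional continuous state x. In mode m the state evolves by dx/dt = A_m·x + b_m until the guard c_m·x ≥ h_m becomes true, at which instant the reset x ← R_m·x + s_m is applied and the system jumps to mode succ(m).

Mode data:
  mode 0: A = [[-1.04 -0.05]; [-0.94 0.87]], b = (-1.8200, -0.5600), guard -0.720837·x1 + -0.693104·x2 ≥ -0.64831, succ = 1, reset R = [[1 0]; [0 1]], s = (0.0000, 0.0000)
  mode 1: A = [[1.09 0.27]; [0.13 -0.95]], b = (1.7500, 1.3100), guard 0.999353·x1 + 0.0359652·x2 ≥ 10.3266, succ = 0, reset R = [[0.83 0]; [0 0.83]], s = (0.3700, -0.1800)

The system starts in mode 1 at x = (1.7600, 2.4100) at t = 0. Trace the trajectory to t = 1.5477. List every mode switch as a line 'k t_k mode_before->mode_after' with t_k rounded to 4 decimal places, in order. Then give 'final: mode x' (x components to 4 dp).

Mode 1: guard c·x = 10.3266 hit at Δt = 1.0570 (t = 1.0570), x⁻ = (10.2516, 2.2690) → reset → x⁺ = (8.8789, 1.7033), jump to mode 0
Mode 0: flow for 0.4907 to horizon, guard not reached → x = (4.6330, -1.5989)

1 1.0570 1->0
final: 0 4.6330 -1.5989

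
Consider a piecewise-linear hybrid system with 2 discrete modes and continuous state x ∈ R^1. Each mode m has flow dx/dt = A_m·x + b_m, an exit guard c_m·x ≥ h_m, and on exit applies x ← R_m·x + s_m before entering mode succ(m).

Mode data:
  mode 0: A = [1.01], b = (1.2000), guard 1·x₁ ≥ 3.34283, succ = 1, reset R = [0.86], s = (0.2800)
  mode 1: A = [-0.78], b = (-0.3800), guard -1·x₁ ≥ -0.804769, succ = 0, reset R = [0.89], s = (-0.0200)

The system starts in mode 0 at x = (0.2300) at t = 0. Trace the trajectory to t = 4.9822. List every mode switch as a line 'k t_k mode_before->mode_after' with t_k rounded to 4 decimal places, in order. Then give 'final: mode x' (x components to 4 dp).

1 1.1501 0->1
2 2.4788 1->0
3 3.3475 0->1
4 4.6762 1->0
final: 0 1.3788

Mode 0: guard c·x = 3.3428 hit at Δt = 1.1501 (t = 1.1501), x⁻ = (3.3428) → reset → x⁺ = (3.1548), jump to mode 1
Mode 1: guard c·x = -0.8048 hit at Δt = 1.3287 (t = 2.4788), x⁻ = (0.8048) → reset → x⁺ = (0.6962), jump to mode 0
Mode 0: guard c·x = 3.3428 hit at Δt = 0.8687 (t = 3.3475), x⁻ = (3.3428) → reset → x⁺ = (3.1548), jump to mode 1
Mode 1: guard c·x = -0.8048 hit at Δt = 1.3287 (t = 4.6762), x⁻ = (0.8048) → reset → x⁺ = (0.6962), jump to mode 0
Mode 0: flow for 0.3060 to horizon, guard not reached → x = (1.3788)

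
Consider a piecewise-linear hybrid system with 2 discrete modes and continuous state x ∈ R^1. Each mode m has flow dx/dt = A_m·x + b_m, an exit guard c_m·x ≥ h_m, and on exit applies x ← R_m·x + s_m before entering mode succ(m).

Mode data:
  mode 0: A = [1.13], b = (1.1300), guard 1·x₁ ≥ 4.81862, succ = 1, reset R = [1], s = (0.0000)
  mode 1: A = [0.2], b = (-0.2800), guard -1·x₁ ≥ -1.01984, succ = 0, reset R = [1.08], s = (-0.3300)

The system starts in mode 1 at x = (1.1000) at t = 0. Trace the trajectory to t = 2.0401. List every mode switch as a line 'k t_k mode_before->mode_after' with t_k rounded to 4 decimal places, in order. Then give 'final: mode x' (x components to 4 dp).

1 1.1840 1->0
final: 0 3.6605

Mode 1: guard c·x = -1.0198 hit at Δt = 1.1840 (t = 1.1840), x⁻ = (1.0198) → reset → x⁺ = (0.7714), jump to mode 0
Mode 0: flow for 0.8561 to horizon, guard not reached → x = (3.6605)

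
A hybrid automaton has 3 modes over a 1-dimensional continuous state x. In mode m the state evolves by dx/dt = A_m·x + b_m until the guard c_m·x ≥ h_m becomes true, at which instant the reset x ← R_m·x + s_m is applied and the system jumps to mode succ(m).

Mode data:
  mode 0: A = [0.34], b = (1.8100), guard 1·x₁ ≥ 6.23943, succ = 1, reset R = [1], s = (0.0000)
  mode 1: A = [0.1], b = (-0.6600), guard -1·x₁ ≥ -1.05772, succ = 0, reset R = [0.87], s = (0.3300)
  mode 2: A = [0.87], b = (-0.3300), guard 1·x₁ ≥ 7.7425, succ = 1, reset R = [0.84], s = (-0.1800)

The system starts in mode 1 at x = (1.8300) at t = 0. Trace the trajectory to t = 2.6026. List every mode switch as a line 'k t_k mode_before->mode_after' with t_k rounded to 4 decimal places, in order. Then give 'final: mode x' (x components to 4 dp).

Mode 1: guard c·x = -1.0577 hit at Δt = 1.5006 (t = 1.5006), x⁻ = (1.0577) → reset → x⁺ = (1.2502), jump to mode 0
Mode 0: flow for 1.1020 to horizon, guard not reached → x = (4.2382)

1 1.5006 1->0
final: 0 4.2382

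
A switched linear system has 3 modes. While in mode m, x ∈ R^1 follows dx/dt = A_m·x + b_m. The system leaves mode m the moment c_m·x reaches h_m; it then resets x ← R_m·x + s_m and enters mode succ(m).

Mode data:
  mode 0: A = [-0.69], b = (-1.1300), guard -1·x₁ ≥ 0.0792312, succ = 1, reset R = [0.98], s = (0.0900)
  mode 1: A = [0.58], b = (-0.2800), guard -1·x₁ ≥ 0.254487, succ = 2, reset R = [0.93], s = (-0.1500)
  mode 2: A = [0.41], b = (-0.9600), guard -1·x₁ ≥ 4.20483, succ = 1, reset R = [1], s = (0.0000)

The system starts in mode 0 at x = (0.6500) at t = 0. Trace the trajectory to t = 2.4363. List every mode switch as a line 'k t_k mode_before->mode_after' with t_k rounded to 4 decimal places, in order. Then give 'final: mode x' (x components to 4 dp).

1 0.5563 0->1
2 1.3310 1->2
final: 2 -1.9507

Mode 0: guard c·x = 0.0792 hit at Δt = 0.5563 (t = 0.5563), x⁻ = (-0.0792) → reset → x⁺ = (0.0124), jump to mode 1
Mode 1: guard c·x = 0.2545 hit at Δt = 0.7747 (t = 1.3310), x⁻ = (-0.2545) → reset → x⁺ = (-0.3867), jump to mode 2
Mode 2: flow for 1.1053 to horizon, guard not reached → x = (-1.9507)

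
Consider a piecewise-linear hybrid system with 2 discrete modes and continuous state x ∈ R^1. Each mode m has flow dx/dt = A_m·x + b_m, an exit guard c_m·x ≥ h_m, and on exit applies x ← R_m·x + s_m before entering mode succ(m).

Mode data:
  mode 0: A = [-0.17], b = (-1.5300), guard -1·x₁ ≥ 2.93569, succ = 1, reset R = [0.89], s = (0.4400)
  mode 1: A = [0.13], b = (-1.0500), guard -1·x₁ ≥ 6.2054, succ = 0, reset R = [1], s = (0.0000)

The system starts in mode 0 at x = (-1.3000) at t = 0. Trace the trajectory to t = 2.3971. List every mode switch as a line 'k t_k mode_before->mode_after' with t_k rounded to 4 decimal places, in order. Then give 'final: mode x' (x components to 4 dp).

1 1.4047 0->1
final: 1 -3.5842

Mode 0: guard c·x = 2.9357 hit at Δt = 1.4047 (t = 1.4047), x⁻ = (-2.9357) → reset → x⁺ = (-2.1728), jump to mode 1
Mode 1: flow for 0.9924 to horizon, guard not reached → x = (-3.5842)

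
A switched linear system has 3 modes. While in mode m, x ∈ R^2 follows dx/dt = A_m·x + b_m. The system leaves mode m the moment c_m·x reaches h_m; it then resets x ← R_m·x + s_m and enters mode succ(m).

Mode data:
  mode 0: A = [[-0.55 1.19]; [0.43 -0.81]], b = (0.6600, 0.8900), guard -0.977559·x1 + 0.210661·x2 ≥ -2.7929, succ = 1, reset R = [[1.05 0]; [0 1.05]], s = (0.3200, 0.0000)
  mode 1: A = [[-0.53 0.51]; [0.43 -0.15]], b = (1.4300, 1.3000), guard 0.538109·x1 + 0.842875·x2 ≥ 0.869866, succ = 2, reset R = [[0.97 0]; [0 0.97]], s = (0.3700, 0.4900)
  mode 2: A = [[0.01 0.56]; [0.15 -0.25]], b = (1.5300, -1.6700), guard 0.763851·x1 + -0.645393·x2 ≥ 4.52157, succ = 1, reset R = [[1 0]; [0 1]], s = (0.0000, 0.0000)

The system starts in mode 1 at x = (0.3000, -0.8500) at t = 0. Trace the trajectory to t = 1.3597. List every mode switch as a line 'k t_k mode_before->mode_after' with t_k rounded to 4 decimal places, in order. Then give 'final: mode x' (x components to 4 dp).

1 0.7583 1->2
final: 2 2.4308 -0.0353

Mode 1: guard c·x = 0.8699 hit at Δt = 0.7583 (t = 0.7583), x⁻ = (1.0285, 0.3754) → reset → x⁺ = (1.3677, 0.8541), jump to mode 2
Mode 2: flow for 0.6014 to horizon, guard not reached → x = (2.4308, -0.0353)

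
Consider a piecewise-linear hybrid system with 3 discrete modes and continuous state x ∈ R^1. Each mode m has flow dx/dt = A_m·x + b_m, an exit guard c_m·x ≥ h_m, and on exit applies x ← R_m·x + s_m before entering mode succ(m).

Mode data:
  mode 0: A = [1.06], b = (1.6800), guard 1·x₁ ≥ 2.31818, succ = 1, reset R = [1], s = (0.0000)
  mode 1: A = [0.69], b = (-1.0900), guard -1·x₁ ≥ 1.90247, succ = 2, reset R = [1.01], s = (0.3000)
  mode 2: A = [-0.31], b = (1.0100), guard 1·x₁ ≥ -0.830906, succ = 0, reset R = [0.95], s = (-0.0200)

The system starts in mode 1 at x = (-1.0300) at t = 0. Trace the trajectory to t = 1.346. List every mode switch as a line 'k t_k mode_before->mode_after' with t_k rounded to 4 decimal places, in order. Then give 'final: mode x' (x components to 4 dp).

Mode 1: guard c·x = 1.9025 hit at Δt = 0.4180 (t = 0.4180), x⁻ = (-1.9025) → reset → x⁺ = (-1.6215), jump to mode 2
Mode 2: guard c·x = -0.8309 hit at Δt = 0.5702 (t = 0.9882), x⁻ = (-0.8309) → reset → x⁺ = (-0.8094), jump to mode 0
Mode 0: flow for 0.3578 to horizon, guard not reached → x = (-0.4517)

1 0.4180 1->2
2 0.9882 2->0
final: 0 -0.4517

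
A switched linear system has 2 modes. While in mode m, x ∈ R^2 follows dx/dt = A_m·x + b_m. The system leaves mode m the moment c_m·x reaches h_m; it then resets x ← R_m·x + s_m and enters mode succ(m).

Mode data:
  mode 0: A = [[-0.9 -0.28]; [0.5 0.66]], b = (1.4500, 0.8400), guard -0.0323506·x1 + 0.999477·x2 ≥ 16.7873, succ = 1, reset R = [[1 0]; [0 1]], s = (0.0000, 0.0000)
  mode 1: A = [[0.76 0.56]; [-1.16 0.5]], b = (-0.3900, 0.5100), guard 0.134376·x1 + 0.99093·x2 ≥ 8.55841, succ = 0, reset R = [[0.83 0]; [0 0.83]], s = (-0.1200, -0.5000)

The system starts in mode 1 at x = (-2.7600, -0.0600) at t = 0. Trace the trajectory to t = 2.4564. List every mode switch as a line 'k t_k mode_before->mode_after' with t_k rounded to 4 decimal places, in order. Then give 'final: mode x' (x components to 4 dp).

Mode 1: guard c·x = 8.5584 hit at Δt = 1.3106 (t = 1.3106), x⁻ = (-4.4580, 9.2413) → reset → x⁺ = (-3.8202, 7.1703), jump to mode 0
Mode 0: flow for 1.1458 to horizon, guard not reached → x = (-2.4835, 14.1979)

1 1.3106 1->0
final: 0 -2.4835 14.1979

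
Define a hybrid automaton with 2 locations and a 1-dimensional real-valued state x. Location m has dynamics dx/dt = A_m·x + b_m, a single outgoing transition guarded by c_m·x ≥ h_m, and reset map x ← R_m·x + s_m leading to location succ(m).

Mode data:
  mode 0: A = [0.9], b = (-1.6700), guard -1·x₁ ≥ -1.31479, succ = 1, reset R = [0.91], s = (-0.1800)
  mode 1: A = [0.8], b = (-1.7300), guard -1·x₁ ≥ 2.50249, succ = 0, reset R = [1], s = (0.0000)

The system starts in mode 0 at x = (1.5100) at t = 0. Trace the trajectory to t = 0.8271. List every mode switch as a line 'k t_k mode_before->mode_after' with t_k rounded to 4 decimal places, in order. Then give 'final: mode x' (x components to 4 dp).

Mode 0: guard c·x = -1.3148 hit at Δt = 0.4976 (t = 0.4976), x⁻ = (1.3148) → reset → x⁺ = (1.0165), jump to mode 1
Mode 1: flow for 0.3295 to horizon, guard not reached → x = (0.6708)

1 0.4976 0->1
final: 1 0.6708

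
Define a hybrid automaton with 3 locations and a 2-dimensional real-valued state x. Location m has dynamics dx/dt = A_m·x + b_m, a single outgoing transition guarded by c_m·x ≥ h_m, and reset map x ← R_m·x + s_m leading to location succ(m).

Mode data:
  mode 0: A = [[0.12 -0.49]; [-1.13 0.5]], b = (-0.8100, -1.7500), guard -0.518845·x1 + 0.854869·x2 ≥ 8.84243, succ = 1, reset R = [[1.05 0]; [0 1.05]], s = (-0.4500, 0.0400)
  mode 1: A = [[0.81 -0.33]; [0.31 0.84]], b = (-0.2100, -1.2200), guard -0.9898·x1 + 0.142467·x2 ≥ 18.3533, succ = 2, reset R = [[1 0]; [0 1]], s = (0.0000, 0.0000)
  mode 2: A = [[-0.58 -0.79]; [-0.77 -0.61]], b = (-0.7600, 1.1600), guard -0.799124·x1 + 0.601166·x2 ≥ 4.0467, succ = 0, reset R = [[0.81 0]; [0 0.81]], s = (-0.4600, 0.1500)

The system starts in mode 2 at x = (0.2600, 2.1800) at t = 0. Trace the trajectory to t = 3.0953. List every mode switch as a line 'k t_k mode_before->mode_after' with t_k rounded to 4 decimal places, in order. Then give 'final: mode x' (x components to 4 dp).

1 1.5022 2->0
2 2.3598 0->1
final: 1 -14.4437 9.3523

Mode 2: guard c·x = 4.0467 hit at Δt = 1.5022 (t = 1.5022), x⁻ = (-2.6783, 3.1712) → reset → x⁺ = (-2.6294, 2.7187), jump to mode 0
Mode 0: guard c·x = 8.8424 hit at Δt = 0.8576 (t = 2.3598), x⁻ = (-5.5984, 6.9458) → reset → x⁺ = (-6.3283, 7.3330), jump to mode 1
Mode 1: flow for 0.7355 to horizon, guard not reached → x = (-14.4437, 9.3523)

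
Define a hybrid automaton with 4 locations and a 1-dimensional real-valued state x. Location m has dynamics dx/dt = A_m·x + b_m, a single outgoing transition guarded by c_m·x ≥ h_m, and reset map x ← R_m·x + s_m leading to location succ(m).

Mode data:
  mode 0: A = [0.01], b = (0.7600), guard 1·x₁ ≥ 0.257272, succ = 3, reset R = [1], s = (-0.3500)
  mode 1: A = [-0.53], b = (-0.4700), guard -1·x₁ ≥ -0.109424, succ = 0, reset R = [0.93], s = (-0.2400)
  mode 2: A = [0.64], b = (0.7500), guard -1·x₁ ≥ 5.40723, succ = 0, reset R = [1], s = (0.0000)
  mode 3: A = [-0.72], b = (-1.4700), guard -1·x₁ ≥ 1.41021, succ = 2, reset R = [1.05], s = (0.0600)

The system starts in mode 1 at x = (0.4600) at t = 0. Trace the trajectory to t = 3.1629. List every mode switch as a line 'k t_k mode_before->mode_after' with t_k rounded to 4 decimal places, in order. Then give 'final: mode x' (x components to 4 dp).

Mode 1: guard c·x = -0.1094 hit at Δt = 0.5689 (t = 0.5689), x⁻ = (0.1094) → reset → x⁺ = (-0.1382), jump to mode 0
Mode 0: guard c·x = 0.2573 hit at Δt = 0.5200 (t = 1.0889), x⁻ = (0.2573) → reset → x⁺ = (-0.0927), jump to mode 3
Mode 3: guard c·x = 1.4102 hit at Δt = 1.5653 (t = 2.6542), x⁻ = (-1.4102) → reset → x⁺ = (-1.4207), jump to mode 2
Mode 2: flow for 0.5087 to horizon, guard not reached → x = (-1.5165)

1 0.5689 1->0
2 1.0889 0->3
3 2.6542 3->2
final: 2 -1.5165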